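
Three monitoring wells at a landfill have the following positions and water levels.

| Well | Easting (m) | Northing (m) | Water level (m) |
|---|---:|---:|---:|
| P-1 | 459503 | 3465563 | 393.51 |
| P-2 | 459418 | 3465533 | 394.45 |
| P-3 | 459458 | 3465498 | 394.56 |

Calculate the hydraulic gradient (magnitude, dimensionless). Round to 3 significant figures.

With h = a·x + b·y + c and P-1 as origin, the differences give:
  (-85)·a + (-30)·b = +0.94
  (-45)·a + (-65)·b = +1.05
Eliminate b (×(-65) and ×(-30), subtract): 4175·a = -29.600 → a = ∂h/∂x = -0.007090
Back-substitute: b = ∂h/∂y = -0.01125.
|∇h| = √(-0.007090² + -0.01125²) = 0.0133

0.0133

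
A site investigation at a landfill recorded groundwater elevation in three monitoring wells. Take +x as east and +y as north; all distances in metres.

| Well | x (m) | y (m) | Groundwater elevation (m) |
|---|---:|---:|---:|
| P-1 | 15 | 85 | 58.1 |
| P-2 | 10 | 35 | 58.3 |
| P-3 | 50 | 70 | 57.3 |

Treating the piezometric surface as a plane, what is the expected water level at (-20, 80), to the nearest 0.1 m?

58.9 m

Taking P-1 as reference: P-2−P-1 = (-5, -50, +0.2); P-3−P-1 = (35, -15, -0.8).
Solve a·Δx + b·Δy = Δh: det = (-5)·(-15) − 35·(-50) = 1825.
∂h/∂x = [(+0.2)·(-15) − (-0.8)·(-50)] / 1825 = -0.02356
∂h/∂y = [(-5)·(-0.8) − 35·(+0.2)] / 1825 = -0.001644
h(-20, 80) = 58.1 + (-0.02356)·(-35) + (-0.001644)·(-5) = 58.1 +0.825 +0.008 = 58.933 m.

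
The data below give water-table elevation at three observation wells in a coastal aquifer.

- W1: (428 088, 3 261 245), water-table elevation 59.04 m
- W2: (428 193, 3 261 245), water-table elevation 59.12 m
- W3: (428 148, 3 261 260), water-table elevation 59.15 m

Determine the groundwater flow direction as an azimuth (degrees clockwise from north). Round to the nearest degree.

Differences from W1: to W2 (Δx, Δy, Δh) = (105, 0, +0.08); to W3 = (60, 15, +0.11).
Solve a·Δx + b·Δy = Δh: det = 105·15 − 60·0 = 1575.
∂h/∂x = [(+0.08)·15 − (+0.11)·0] / 1575 = +0.0007619
∂h/∂y = [105·(+0.11) − 60·(+0.08)] / 1575 = +0.004286
Flow direction (−∇h) has components (-0.0007619 E, -0.004286 N).
Azimuth = atan2(E, N) = atan2(-0.0007619, -0.004286) = 190.1° ≈ 190°.

190°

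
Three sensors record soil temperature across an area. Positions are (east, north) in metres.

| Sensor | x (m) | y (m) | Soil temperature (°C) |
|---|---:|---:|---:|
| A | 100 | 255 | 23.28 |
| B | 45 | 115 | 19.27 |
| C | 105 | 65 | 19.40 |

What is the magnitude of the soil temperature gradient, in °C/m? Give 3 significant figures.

0.0287 °C/m

Differences from A: to B (Δx, Δy, Δh) = (-55, -140, -4.01); to C = (5, -190, -3.88).
Determinant of the coordinate differences = (-55)·(-190) − 5·(-140) = 11150.
∂T/∂x = [(-4.01)·(-190) − (-3.88)·(-140)] / 11150 = +0.01961
∂T/∂y = [(-55)·(-3.88) − 5·(-4.01)] / 11150 = +0.02094
|∇f| = √(0.01961² + 0.02094²) = 0.02869 °C/m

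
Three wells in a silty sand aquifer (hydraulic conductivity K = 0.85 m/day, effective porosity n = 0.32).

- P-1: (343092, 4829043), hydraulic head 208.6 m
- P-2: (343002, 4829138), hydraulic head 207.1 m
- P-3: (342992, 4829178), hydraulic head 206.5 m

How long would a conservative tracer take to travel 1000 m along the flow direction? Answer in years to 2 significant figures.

70 years

Three-point gradient (reference P-1): Δ to P-2 = (-90, 95, -1.5), Δ to P-3 = (-100, 135, -2.1).
∂h/∂x = +0.001132, ∂h/∂y = -0.01472 (det = -2650).
|∇h| = √(0.001132² + -0.01472²) = 0.01476
Seepage velocity v = K·i/n = 0.85 × 0.01476 / 0.32 = 0.03921 m/day.
t = 1000 / 0.03921 = 2.55e+04 days = 69.8 years.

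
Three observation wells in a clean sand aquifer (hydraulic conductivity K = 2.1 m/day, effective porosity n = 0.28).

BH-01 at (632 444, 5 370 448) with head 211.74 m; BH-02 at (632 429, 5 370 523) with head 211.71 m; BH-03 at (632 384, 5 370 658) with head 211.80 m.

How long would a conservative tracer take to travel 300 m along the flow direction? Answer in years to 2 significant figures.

13 years

Taking BH-01 as reference: BH-02−BH-01 = (-15, 75, -0.03); BH-03−BH-01 = (-60, 210, +0.06).
Determinant of the coordinate differences = (-15)·210 − (-60)·75 = 1350.
∂h/∂x = [(-0.03)·210 − (+0.06)·75] / 1350 = -0.008000
∂h/∂y = [(-15)·(+0.06) − (-60)·(-0.03)] / 1350 = -0.002000
|∇h| = √(-0.008000² + -0.002000²) = 0.008246
Seepage velocity v = K·i/n = 2.1 × 0.008246 / 0.28 = 0.06184 m/day.
t = 300 / 0.06184 = 4851 days = 13.3 years.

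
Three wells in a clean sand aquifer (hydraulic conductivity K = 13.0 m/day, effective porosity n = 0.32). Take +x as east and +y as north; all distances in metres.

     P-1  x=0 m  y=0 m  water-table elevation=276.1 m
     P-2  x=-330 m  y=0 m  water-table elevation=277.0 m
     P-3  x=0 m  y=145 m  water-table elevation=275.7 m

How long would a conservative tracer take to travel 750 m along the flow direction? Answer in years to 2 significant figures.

∂h/∂x = (277.0 − 276.1) / (-330 − 0) = -0.002727
∂h/∂y = (275.7 − 276.1) / (145 − 0) = -0.002759
|∇h| = √(-0.002727² + -0.002759²) = 0.003879
Seepage velocity v = K·i/n = 13.0 × 0.003879 / 0.32 = 0.1576 m/day.
t = 750 / 0.1576 = 4759 days = 13 years.

13 years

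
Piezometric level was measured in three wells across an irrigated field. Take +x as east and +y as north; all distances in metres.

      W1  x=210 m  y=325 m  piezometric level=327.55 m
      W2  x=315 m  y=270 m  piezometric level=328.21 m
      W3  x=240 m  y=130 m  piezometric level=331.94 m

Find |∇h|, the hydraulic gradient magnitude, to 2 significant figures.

Taking W1 as reference: W2−W1 = (105, -55, +0.66); W3−W1 = (30, -195, +4.39).
Solve a·Δx + b·Δy = Δh: det = 105·(-195) − 30·(-55) = -18825.
∂h/∂x = [(+0.66)·(-195) − (+4.39)·(-55)] / -18825 = -0.005989
∂h/∂y = [105·(+4.39) − 30·(+0.66)] / -18825 = -0.02343
|∇h| = √(-0.005989² + -0.02343²) = 0.02418

0.024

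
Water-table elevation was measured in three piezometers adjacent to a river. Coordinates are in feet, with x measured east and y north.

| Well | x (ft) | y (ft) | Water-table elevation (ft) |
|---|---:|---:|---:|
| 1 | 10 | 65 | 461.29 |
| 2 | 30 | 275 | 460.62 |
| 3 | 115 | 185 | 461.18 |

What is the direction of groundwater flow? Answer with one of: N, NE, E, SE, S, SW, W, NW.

NW

Three-point gradient (reference 1): Δ to 2 = (20, 210, -0.67), Δ to 3 = (105, 120, -0.11).
∂h/∂x = +0.002916, ∂h/∂y = -0.003468 (det = -19650).
Flow = −∇h = (-0.002916 east, +0.003468 north), which points northwest.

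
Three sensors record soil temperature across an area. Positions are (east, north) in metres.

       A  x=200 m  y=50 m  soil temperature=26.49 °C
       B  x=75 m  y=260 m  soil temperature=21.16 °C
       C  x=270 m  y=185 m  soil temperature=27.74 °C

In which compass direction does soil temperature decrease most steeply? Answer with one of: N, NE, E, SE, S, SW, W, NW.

W

Taking A as reference: B−A = (-125, 210, -5.33); C−A = (70, 135, +1.25).
Determinant of the coordinate differences = (-125)·135 − 70·210 = -31575.
∂T/∂x = [(-5.33)·135 − (+1.25)·210] / -31575 = +0.03110
∂T/∂y = [(-125)·(+1.25) − 70·(-5.33)] / -31575 = -0.006868
Steepest decrease is along −∇f = (-0.03110 E, +0.006868 N) → west.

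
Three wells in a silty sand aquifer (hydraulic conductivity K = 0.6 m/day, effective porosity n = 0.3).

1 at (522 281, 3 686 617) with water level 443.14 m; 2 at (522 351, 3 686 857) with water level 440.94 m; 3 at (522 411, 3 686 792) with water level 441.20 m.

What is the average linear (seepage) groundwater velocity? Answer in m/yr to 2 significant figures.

6.6 m/yr

Taking 1 as reference: 2−1 = (70, 240, -2.20); 3−1 = (130, 175, -1.94).
Solve a·Δx + b·Δy = Δh: det = 70·175 − 130·240 = -18950.
∂h/∂x = [(-2.20)·175 − (-1.94)·240] / -18950 = -0.004253
∂h/∂y = [70·(-1.94) − 130·(-2.20)] / -18950 = -0.007926
|∇h| = √(-0.004253² + -0.007926²) = 0.008995
Seepage velocity v = K·i/n = 0.6 × 0.008995 / 0.3 = 0.01799 m/day = 6.571 m/yr.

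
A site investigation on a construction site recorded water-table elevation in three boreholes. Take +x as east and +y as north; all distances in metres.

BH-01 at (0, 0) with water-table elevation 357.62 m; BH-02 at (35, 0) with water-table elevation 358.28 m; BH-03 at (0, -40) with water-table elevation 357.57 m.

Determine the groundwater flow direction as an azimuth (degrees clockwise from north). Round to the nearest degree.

∂h/∂x = (358.28 − 357.62) / (35 − 0) = +0.01886
∂h/∂y = (357.57 − 357.62) / (-40 − 0) = +0.001250
Flow direction (−∇h) has components (-0.01886 E, -0.001250 N).
Azimuth = atan2(E, N) = atan2(-0.01886, -0.001250) = 266.2° ≈ 266°.

266°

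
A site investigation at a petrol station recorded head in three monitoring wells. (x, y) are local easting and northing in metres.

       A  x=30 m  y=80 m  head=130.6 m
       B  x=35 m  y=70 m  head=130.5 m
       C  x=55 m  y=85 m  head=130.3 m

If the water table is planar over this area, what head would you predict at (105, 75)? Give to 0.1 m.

With h = a·x + b·y + c and A as origin, the differences give:
  5·a + (-10)·b = -0.1
  25·a + 5·b = -0.3
Eliminate b (×5 and ×(-10), subtract): 275·a = -3.50 → a = ∂h/∂x = -0.01273
Back-substitute: b = ∂h/∂y = +0.003636.
h(105, 75) = 130.6 + (-0.01273)·(75) + (+0.003636)·(-5) = 130.6 -0.955 -0.018 = 129.627 m.

129.6 m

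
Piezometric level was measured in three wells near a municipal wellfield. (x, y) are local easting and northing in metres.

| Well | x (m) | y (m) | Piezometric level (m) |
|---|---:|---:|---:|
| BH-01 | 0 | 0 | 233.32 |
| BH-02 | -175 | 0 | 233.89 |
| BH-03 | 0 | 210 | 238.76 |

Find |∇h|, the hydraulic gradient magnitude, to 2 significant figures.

∂h/∂x = (233.89 − 233.32) / (-175 − 0) = -0.003257
∂h/∂y = (238.76 − 233.32) / (210 − 0) = +0.02590
|∇h| = √(-0.003257² + 0.02590²) = 0.0261

0.026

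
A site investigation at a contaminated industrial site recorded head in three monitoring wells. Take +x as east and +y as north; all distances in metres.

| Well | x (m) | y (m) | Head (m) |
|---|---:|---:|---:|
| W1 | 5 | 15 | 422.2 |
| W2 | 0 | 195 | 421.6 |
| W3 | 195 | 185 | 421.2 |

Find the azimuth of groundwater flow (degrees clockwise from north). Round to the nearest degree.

033°

Differences from W1: to W2 (Δx, Δy, Δh) = (-5, 180, -0.6); to W3 = (190, 170, -1.0).
Solve a·Δx + b·Δy = Δh: det = (-5)·170 − 190·180 = -35050.
∂h/∂x = [(-0.6)·170 − (-1.0)·180] / -35050 = -0.002225
∂h/∂y = [(-5)·(-1.0) − 190·(-0.6)] / -35050 = -0.003395
Flow direction (−∇h) has components (+0.002225 E, +0.003395 N).
Azimuth = atan2(E, N) = atan2(+0.002225, +0.003395) = 33.2° ≈ 033°.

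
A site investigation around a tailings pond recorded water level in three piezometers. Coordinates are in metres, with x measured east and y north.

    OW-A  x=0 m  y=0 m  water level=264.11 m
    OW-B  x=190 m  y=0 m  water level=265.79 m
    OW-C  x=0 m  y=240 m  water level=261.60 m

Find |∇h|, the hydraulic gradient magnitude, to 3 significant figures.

∂h/∂x = (265.79 − 264.11) / (190 − 0) = +0.008842
∂h/∂y = (261.60 − 264.11) / (240 − 0) = -0.01046
|∇h| = √(0.008842² + -0.01046²) = 0.0137

0.0137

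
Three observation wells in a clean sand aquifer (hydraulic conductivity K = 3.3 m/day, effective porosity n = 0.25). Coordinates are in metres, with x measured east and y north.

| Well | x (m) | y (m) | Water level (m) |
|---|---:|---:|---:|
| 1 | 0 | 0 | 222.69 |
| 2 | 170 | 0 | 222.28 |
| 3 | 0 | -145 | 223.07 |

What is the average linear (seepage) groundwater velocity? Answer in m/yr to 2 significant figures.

17 m/yr

∂h/∂x = (222.28 − 222.69) / (170 − 0) = -0.002412
∂h/∂y = (223.07 − 222.69) / (-145 − 0) = -0.002621
|∇h| = √(-0.002412² + -0.002621²) = 0.003562
Seepage velocity v = K·i/n = 3.3 × 0.003562 / 0.25 = 0.04702 m/day = 17.17 m/yr.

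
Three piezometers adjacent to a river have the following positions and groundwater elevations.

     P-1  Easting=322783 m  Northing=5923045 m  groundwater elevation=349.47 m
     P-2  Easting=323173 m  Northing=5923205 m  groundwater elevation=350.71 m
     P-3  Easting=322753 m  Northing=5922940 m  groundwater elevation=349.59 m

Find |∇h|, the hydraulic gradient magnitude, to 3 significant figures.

Three-point gradient (reference P-1): Δ to P-2 = (390, 160, +1.24), Δ to P-3 = (-30, -105, +0.12).
∂h/∂x = +0.004133, ∂h/∂y = -0.002324 (det = -36150).
|∇h| = √(0.004133² + -0.002324²) = 0.004742

0.00474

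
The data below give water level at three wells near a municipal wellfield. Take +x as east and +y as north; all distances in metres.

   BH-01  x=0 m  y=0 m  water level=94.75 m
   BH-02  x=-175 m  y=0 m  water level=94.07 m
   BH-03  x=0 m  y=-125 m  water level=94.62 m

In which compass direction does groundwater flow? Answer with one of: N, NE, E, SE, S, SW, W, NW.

W

∂h/∂x = (94.07 − 94.75) / (-175 − 0) = +0.003886
∂h/∂y = (94.62 − 94.75) / (-125 − 0) = +0.001040
Flow = −∇h = (-0.003886 east, -0.001040 north), which points west.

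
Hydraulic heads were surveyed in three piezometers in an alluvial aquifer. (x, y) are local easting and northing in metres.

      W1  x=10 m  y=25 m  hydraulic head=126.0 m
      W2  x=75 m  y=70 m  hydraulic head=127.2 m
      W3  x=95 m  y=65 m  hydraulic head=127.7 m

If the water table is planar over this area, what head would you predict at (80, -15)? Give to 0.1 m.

With h = a·x + b·y + c and W1 as origin, the differences give:
  65·a + 45·b = +1.2
  85·a + 40·b = +1.7
Eliminate b (×40 and ×45, subtract): -1225·a = -28.50 → a = ∂h/∂x = +0.02327
Back-substitute: b = ∂h/∂y = -0.006939.
h(80, -15) = 126.0 + (+0.02327)·(70) + (-0.006939)·(-40) = 126.0 +1.629 +0.278 = 127.906 m.

127.9 m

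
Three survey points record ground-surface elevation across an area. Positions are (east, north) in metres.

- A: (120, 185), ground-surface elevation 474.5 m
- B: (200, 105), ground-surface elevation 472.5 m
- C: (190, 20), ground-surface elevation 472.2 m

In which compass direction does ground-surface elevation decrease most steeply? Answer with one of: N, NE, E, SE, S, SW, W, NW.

E

Taking A as reference: B−A = (80, -80, -2.0); C−A = (70, -165, -2.3).
Solve a·Δx + b·Δy = Δz: det = 80·(-165) − 70·(-80) = -7600.
∂z/∂x = [(-2.0)·(-165) − (-2.3)·(-80)] / -7600 = -0.01921
∂z/∂y = [80·(-2.3) − 70·(-2.0)] / -7600 = +0.005789
Steepest decrease is along −∇f = (+0.01921 E, -0.005789 N) → east.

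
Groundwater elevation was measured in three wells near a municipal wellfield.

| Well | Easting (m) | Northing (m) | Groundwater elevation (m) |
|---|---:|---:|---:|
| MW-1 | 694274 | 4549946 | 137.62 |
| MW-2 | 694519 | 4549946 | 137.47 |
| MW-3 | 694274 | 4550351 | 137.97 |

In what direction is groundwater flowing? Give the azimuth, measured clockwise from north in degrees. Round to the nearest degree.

∂h/∂x = (137.47 − 137.62) / (694519 − 694274) = -0.0006122
∂h/∂y = (137.97 − 137.62) / (4550351 − 4549946) = +0.0008642
Flow direction (−∇h) has components (+0.0006122 E, -0.0008642 N).
Azimuth = atan2(E, N) = atan2(+0.0006122, -0.0008642) = 144.7° ≈ 145°.

145°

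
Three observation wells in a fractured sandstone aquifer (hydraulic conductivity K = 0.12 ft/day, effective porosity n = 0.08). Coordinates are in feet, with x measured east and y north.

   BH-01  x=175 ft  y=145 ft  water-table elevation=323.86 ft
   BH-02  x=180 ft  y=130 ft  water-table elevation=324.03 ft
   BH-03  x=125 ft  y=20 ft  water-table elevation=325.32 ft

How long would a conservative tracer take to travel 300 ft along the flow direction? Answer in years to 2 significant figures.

48 years

Differences from BH-01: to BH-02 (Δx, Δy, Δh) = (5, -15, +0.17); to BH-03 = (-50, -125, +1.46).
Determinant of the coordinate differences = 5·(-125) − (-50)·(-15) = -1375.
∂h/∂x = [(+0.17)·(-125) − (+1.46)·(-15)] / -1375 = -0.0004727
∂h/∂y = [5·(+1.46) − (-50)·(+0.17)] / -1375 = -0.01149
|∇h| = √(-0.0004727² + -0.01149²) = 0.0115
Seepage velocity v = K·i/n = 0.12 × 0.0115 / 0.08 = 0.01725 ft/day.
t = 300 / 0.01725 = 1.739e+04 days = 47.6 years.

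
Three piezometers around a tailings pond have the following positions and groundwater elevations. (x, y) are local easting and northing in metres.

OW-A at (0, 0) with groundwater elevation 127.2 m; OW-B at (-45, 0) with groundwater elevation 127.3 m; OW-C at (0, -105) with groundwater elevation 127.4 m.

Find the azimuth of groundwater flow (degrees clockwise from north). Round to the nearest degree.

049°

∂h/∂x = (127.3 − 127.2) / (-45 − 0) = -0.002222
∂h/∂y = (127.4 − 127.2) / (-105 − 0) = -0.001905
Flow direction (−∇h) has components (+0.002222 E, +0.001905 N).
Azimuth = atan2(E, N) = atan2(+0.002222, +0.001905) = 49.4° ≈ 049°.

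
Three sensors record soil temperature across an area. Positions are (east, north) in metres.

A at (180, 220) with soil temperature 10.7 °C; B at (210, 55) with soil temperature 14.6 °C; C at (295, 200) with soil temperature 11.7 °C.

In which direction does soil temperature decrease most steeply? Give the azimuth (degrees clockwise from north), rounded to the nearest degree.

Differences from A: to B (Δx, Δy, Δh) = (30, -165, +3.9); to C = (115, -20, +1.0).
Solve a·Δx + b·Δy = ΔT: det = 30·(-20) − 115·(-165) = 18375.
∂T/∂x = [(+3.9)·(-20) − (+1.0)·(-165)] / 18375 = +0.004735
∂T/∂y = [30·(+1.0) − 115·(+3.9)] / 18375 = -0.02278
Steepest decrease is along −∇f: components (-0.004735 E, +0.02278 N).
Azimuth = atan2(-0.004735, +0.02278) = 348.3° ≈ 348°.

348°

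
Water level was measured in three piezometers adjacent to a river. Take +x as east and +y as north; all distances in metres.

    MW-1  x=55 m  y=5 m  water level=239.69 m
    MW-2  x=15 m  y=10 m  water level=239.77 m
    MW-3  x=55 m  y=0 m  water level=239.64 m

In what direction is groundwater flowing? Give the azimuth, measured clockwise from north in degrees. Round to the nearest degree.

176°

Taking MW-1 as reference: MW-2−MW-1 = (-40, 5, +0.08); MW-3−MW-1 = (0, -5, -0.05).
Determinant of the coordinate differences = (-40)·(-5) − 0·5 = 200.
∂h/∂x = [(+0.08)·(-5) − (-0.05)·5] / 200 = -0.0007500
∂h/∂y = [(-40)·(-0.05) − 0·(+0.08)] / 200 = +0.01000
Flow direction (−∇h) has components (+0.0007500 E, -0.01000 N).
Azimuth = atan2(E, N) = atan2(+0.0007500, -0.01000) = 175.7° ≈ 176°.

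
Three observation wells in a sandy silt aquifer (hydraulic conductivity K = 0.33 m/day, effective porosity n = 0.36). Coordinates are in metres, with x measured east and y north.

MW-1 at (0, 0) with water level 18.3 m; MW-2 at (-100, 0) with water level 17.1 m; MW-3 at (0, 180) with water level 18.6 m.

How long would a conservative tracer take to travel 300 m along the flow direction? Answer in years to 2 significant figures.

74 years

∂h/∂x = (17.1 − 18.3) / (-100 − 0) = +0.01200
∂h/∂y = (18.6 − 18.3) / (180 − 0) = +0.001667
|∇h| = √(0.01200² + 0.001667²) = 0.01212
Seepage velocity v = K·i/n = 0.33 × 0.01212 / 0.36 = 0.01111 m/day.
t = 300 / 0.01111 = 2.7e+04 days = 73.9 years.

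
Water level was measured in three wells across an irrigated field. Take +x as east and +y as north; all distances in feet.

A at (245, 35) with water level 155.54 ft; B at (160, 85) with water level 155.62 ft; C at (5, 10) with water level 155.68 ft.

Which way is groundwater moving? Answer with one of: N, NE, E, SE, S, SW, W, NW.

With h = a·x + b·y + c and A as origin, the differences give:
  (-85)·a + 50·b = +0.08
  (-240)·a + (-25)·b = +0.14
Eliminate b (×(-25) and ×50, subtract): 14125·a = -9.000 → a = ∂h/∂x = -0.0006372
Back-substitute: b = ∂h/∂y = +0.0005168.
Flow = −∇h = (+0.0006372 east, -0.0005168 north), which points southeast.

SE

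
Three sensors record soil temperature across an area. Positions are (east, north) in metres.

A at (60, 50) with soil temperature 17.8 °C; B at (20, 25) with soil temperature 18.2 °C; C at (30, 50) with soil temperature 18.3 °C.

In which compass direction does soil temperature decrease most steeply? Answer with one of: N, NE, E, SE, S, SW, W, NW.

With T = a·x + b·y + c and A as origin, the differences give:
  (-40)·a + (-25)·b = +0.4
  (-30)·a + 0·b = +0.5
Eliminate b (×0 and ×(-25), subtract): -750·a = 12.50 → a = ∂T/∂x = -0.01667
Back-substitute: b = ∂T/∂y = +0.01067.
Steepest decrease is along −∇f = (+0.01667 E, -0.01067 N) → southeast.

SE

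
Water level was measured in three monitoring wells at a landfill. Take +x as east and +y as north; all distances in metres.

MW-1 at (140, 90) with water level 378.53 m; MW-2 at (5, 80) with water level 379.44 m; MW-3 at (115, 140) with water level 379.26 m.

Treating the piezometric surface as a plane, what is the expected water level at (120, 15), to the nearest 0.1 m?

With h = a·x + b·y + c and MW-1 as origin, the differences give:
  (-135)·a + (-10)·b = +0.91
  (-25)·a + 50·b = +0.73
Eliminate b (×50 and ×(-10), subtract): -7000·a = 52.800 → a = ∂h/∂x = -0.007543
Back-substitute: b = ∂h/∂y = +0.01083.
h(120, 15) = 378.53 + (-0.007543)·(-20) + (+0.01083)·(-75) = 378.53 +0.151 -0.812 = 377.869 m.

377.9 m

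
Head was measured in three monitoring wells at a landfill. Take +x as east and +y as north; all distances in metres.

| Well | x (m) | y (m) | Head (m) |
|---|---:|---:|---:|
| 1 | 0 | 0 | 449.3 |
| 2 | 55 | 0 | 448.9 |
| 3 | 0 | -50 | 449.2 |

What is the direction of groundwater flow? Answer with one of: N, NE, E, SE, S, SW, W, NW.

E

∂h/∂x = (448.9 − 449.3) / (55 − 0) = -0.007273
∂h/∂y = (449.2 − 449.3) / (-50 − 0) = +0.002000
Flow = −∇h = (+0.007273 east, -0.002000 north), which points east.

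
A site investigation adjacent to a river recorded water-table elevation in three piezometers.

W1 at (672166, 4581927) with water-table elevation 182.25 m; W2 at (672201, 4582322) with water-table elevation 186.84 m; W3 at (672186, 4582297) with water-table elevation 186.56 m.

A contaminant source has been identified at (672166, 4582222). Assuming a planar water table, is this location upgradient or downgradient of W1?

upgradient

Differences from W1: to W2 (Δx, Δy, Δh) = (35, 395, +4.59); to W3 = (20, 370, +4.31).
Solve a·Δx + b·Δy = Δh: det = 35·370 − 20·395 = 5050.
∂h/∂x = [(+4.59)·370 − (+4.31)·395] / 5050 = -0.0008218
∂h/∂y = [35·(+4.31) − 20·(+4.59)] / 5050 = +0.01169
Head at (672166, 4582222) = 182.25 + (-0.0008218)·(0) + (+0.01169)·(295) = 185.70 m.
That is higher than the 182.25 m at W1, so the point is upgradient.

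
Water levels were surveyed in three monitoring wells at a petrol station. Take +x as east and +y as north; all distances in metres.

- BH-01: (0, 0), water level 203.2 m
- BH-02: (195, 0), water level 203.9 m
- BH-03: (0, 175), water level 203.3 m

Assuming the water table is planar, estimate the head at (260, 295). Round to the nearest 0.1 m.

204.3 m

∂h/∂x = (203.9 − 203.2) / (195 − 0) = +0.003590
∂h/∂y = (203.3 − 203.2) / (175 − 0) = +0.0005714
h(260, 295) = 203.2 + (+0.003590)·(260) + (+0.0005714)·(295) = 203.2 +0.933 +0.169 = 204.302 m.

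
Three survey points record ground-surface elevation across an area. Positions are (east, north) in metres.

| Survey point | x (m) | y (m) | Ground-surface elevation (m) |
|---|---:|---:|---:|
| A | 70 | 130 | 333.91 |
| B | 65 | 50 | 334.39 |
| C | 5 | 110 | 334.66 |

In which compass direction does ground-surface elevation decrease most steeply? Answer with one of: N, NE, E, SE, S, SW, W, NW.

With z = a·x + b·y + c and A as origin, the differences give:
  (-5)·a + (-80)·b = +0.48
  (-65)·a + (-20)·b = +0.75
Eliminate b (×(-20) and ×(-80), subtract): -5100·a = 50.400 → a = ∂z/∂x = -0.009882
Back-substitute: b = ∂z/∂y = -0.005382.
Steepest decrease is along −∇f = (+0.009882 E, +0.005382 N) → northeast.

NE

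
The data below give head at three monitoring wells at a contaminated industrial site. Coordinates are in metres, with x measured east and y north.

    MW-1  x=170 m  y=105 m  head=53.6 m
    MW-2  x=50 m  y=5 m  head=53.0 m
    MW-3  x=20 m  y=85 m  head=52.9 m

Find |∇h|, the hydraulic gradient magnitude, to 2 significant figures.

0.0046

With h = a·x + b·y + c and MW-1 as origin, the differences give:
  (-120)·a + (-100)·b = -0.6
  (-150)·a + (-20)·b = -0.7
Eliminate b (×(-20) and ×(-100), subtract): -12600·a = -58.00 → a = ∂h/∂x = +0.004603
Back-substitute: b = ∂h/∂y = +0.0004762.
|∇h| = √(0.004603² + 0.0004762²) = 0.004628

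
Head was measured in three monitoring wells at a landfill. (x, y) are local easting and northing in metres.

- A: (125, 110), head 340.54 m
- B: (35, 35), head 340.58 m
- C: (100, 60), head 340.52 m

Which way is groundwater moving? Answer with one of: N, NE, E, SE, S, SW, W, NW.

SE

With h = a·x + b·y + c and A as origin, the differences give:
  (-90)·a + (-75)·b = +0.04
  (-25)·a + (-50)·b = -0.02
Eliminate b (×(-50) and ×(-75), subtract): 2625·a = -3.500 → a = ∂h/∂x = -0.001333
Back-substitute: b = ∂h/∂y = +0.001067.
Flow = −∇h = (+0.001333 east, -0.001067 north), which points southeast.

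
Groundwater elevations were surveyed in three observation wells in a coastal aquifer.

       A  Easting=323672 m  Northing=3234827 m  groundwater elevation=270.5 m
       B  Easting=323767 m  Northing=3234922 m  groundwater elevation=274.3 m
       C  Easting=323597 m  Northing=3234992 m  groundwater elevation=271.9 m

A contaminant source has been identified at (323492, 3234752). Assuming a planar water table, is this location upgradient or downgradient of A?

Differences from A: to B (Δx, Δy, Δh) = (95, 95, +3.8); to C = (-75, 165, +1.4).
Solve a·Δx + b·Δy = Δh: det = 95·165 − (-75)·95 = 22800.
∂h/∂x = [(+3.8)·165 − (+1.4)·95] / 22800 = +0.02167
∂h/∂y = [95·(+1.4) − (-75)·(+3.8)] / 22800 = +0.01833
Head at (323492, 3234752) = 270.5 + (+0.02167)·(-180) + (+0.01833)·(-75) = 265.23 m.
That is lower than the 270.5 m at A, so the point is downgradient.

downgradient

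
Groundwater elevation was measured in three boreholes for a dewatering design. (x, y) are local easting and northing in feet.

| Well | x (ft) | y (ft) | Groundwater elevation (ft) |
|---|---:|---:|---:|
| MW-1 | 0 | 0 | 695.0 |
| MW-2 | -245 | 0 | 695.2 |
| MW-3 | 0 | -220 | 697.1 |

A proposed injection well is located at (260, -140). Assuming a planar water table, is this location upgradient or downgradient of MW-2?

∂h/∂x = (695.2 − 695.0) / (-245 − 0) = -0.0008163
∂h/∂y = (697.1 − 695.0) / (-220 − 0) = -0.009545
Head at (260, -140) = 695.0 + (-0.0008163)·(260) + (-0.009545)·(-140) = 696.12 ft.
That is higher than the 695.2 ft at MW-2, so the point is upgradient.

upgradient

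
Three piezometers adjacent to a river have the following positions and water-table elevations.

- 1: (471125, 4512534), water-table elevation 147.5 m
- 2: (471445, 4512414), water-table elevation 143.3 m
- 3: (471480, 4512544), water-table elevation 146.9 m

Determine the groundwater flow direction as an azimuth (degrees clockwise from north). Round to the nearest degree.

Taking 1 as reference: 2−1 = (320, -120, -4.2); 3−1 = (355, 10, -0.6).
Determinant of the coordinate differences = 320·10 − 355·(-120) = 45800.
∂h/∂x = [(-4.2)·10 − (-0.6)·(-120)] / 45800 = -0.002489
∂h/∂y = [320·(-0.6) − 355·(-4.2)] / 45800 = +0.02836
Flow direction (−∇h) has components (+0.002489 E, -0.02836 N).
Azimuth = atan2(E, N) = atan2(+0.002489, -0.02836) = 175.0° ≈ 175°.

175°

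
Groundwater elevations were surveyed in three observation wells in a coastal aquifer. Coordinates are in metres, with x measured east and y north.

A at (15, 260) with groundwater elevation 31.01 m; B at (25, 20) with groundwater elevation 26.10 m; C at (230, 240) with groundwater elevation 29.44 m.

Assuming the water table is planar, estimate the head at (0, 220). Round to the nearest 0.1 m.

30.3 m

Taking A as reference: B−A = (10, -240, -4.91); C−A = (215, -20, -1.57).
Determinant of the coordinate differences = 10·(-20) − 215·(-240) = 51400.
∂h/∂x = [(-4.91)·(-20) − (-1.57)·(-240)] / 51400 = -0.005420
∂h/∂y = [10·(-1.57) − 215·(-4.91)] / 51400 = +0.02023
h(0, 220) = 31.01 + (-0.005420)·(-15) + (+0.02023)·(-40) = 31.01 +0.081 -0.809 = 30.282 m.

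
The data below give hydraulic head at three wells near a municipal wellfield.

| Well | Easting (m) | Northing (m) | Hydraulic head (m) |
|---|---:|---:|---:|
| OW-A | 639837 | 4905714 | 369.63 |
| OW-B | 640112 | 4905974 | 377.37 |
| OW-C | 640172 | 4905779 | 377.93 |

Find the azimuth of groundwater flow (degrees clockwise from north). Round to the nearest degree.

259°

With h = a·x + b·y + c and OW-A as origin, the differences give:
  275·a + 260·b = +7.74
  335·a + 65·b = +8.30
Eliminate b (×65 and ×260, subtract): -69225·a = -1654.900 → a = ∂h/∂x = +0.02391
Back-substitute: b = ∂h/∂y = +0.004484.
Flow direction (−∇h) has components (-0.02391 E, -0.004484 N).
Azimuth = atan2(E, N) = atan2(-0.02391, -0.004484) = 259.4° ≈ 259°.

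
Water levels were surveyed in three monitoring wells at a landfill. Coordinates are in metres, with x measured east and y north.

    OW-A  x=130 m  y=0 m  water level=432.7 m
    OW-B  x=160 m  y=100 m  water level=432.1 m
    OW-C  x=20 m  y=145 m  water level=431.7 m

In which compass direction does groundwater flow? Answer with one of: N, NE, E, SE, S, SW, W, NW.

N

With h = a·x + b·y + c and OW-A as origin, the differences give:
  30·a + 100·b = -0.6
  (-110)·a + 145·b = -1.0
Eliminate b (×145 and ×100, subtract): 15350·a = 13.00 → a = ∂h/∂x = +0.0008469
Back-substitute: b = ∂h/∂y = -0.006254.
Flow = −∇h = (-0.0008469 east, +0.006254 north), which points north.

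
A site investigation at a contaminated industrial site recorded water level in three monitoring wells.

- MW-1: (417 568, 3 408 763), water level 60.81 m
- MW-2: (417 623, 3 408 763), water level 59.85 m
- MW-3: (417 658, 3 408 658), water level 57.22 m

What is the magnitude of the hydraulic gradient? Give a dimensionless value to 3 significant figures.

0.0260

Three-point gradient (reference MW-1): Δ to MW-2 = (55, 0, -0.96), Δ to MW-3 = (90, -105, -3.59).
∂h/∂x = -0.01745, ∂h/∂y = +0.01923 (det = -5775).
|∇h| = √(-0.01745² + 0.01923²) = 0.02597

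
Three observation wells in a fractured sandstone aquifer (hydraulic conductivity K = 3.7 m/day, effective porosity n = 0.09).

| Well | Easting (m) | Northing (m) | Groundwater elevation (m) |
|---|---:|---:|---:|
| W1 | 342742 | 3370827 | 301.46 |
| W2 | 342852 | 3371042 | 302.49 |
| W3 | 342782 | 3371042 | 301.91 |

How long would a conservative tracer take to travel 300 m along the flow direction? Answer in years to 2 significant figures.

2.4 years

Differences from W1: to W2 (Δx, Δy, Δh) = (110, 215, +1.03); to W3 = (40, 215, +0.45).
Determinant of the coordinate differences = 110·215 − 40·215 = 15050.
∂h/∂x = [(+1.03)·215 − (+0.45)·215] / 15050 = +0.008286
∂h/∂y = [110·(+0.45) − 40·(+1.03)] / 15050 = +0.0005515
|∇h| = √(0.008286² + 0.0005515²) = 0.008304
Seepage velocity v = K·i/n = 3.7 × 0.008304 / 0.09 = 0.3414 m/day.
t = 300 / 0.3414 = 878.7 days = 2.41 years.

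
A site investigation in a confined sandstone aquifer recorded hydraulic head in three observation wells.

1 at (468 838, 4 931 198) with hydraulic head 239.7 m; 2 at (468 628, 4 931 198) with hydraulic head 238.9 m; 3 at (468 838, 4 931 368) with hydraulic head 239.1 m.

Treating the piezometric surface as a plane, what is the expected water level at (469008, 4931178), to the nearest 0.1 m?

240.4 m

∂h/∂x = (238.9 − 239.7) / (468628 − 468838) = +0.003810
∂h/∂y = (239.1 − 239.7) / (4931368 − 4931198) = -0.003529
h(469008, 4931178) = 239.7 + (+0.003810)·(170) + (-0.003529)·(-20) = 239.7 +0.648 +0.071 = 240.418 m.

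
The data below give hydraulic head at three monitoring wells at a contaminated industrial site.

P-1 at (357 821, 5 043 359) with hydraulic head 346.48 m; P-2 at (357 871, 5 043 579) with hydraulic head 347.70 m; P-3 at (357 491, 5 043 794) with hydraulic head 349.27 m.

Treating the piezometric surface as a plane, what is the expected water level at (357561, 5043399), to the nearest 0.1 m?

346.9 m

Taking P-1 as reference: P-2−P-1 = (50, 220, +1.22); P-3−P-1 = (-330, 435, +2.79).
Determinant of the coordinate differences = 50·435 − (-330)·220 = 94350.
∂h/∂x = [(+1.22)·435 − (+2.79)·220] / 94350 = -0.0008808
∂h/∂y = [50·(+2.79) − (-330)·(+1.22)] / 94350 = +0.005746
h(357561, 5043399) = 346.48 + (-0.0008808)·(-260) + (+0.005746)·(40) = 346.48 +0.229 +0.230 = 346.939 m.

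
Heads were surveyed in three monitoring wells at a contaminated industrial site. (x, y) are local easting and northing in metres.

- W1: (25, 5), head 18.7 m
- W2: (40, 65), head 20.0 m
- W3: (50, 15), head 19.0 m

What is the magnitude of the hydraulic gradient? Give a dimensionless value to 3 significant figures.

With h = a·x + b·y + c and W1 as origin, the differences give:
  15·a + 60·b = +1.3
  25·a + 10·b = +0.3
Eliminate b (×10 and ×60, subtract): -1350·a = -5.00 → a = ∂h/∂x = +0.003704
Back-substitute: b = ∂h/∂y = +0.02074.
|∇h| = √(0.003704² + 0.02074²) = 0.02107

0.0211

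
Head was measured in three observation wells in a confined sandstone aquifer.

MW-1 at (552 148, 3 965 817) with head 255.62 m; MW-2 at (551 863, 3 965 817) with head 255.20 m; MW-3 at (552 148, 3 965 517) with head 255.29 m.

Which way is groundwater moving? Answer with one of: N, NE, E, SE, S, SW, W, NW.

SW

∂h/∂x = (255.20 − 255.62) / (551863 − 552148) = +0.001474
∂h/∂y = (255.29 − 255.62) / (3965517 − 3965817) = +0.001100
Flow = −∇h = (-0.001474 east, -0.001100 north), which points southwest.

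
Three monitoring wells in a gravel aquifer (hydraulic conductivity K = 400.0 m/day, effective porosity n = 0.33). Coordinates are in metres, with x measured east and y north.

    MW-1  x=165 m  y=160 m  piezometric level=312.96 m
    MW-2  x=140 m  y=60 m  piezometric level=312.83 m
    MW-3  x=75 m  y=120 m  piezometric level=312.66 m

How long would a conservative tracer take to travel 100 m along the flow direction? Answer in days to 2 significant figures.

Three-point gradient (reference MW-1): Δ to MW-2 = (-25, -100, -0.13), Δ to MW-3 = (-90, -40, -0.30).
∂h/∂x = +0.003100, ∂h/∂y = +0.0005250 (det = -8000).
|∇h| = √(0.003100² + 0.0005250²) = 0.003144
Seepage velocity v = K·i/n = 400.0 × 0.003144 / 0.33 = 3.811 m/day.
t = 100 / 3.811 = 26.24 days.

26 days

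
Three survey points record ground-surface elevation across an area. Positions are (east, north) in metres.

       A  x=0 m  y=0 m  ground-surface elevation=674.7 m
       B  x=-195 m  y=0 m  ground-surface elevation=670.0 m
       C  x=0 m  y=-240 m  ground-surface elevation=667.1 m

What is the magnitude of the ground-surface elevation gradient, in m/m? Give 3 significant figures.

∂z/∂x = (670.0 − 674.7) / (-195 − 0) = +0.02410
∂z/∂y = (667.1 − 674.7) / (-240 − 0) = +0.03167
|∇f| = √(0.02410² + 0.03167²) = 0.0398 m/m

0.0398 m/m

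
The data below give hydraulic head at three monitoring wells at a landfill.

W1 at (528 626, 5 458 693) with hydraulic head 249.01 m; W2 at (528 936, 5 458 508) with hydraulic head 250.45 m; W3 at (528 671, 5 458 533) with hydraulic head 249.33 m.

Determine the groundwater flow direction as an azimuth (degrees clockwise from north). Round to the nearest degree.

Differences from W1: to W2 (Δx, Δy, Δh) = (310, -185, +1.44); to W3 = (45, -160, +0.32).
Solve a·Δx + b·Δy = Δh: det = 310·(-160) − 45·(-185) = -41275.
∂h/∂x = [(+1.44)·(-160) − (+0.32)·(-185)] / -41275 = +0.004148
∂h/∂y = [310·(+0.32) − 45·(+1.44)] / -41275 = -0.0008334
Flow direction (−∇h) has components (-0.004148 E, +0.0008334 N).
Azimuth = atan2(E, N) = atan2(-0.004148, +0.0008334) = 281.4° ≈ 281°.

281°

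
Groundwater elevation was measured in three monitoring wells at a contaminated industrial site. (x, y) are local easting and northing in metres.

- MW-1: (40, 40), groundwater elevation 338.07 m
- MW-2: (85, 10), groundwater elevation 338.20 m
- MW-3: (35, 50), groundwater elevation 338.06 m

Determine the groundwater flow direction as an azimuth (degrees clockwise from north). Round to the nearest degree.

Differences from MW-1: to MW-2 (Δx, Δy, Δh) = (45, -30, +0.13); to MW-3 = (-5, 10, -0.01).
Solve a·Δx + b·Δy = Δh: det = 45·10 − (-5)·(-30) = 300.
∂h/∂x = [(+0.13)·10 − (-0.01)·(-30)] / 300 = +0.003333
∂h/∂y = [45·(-0.01) − (-5)·(+0.13)] / 300 = +0.0006667
Flow direction (−∇h) has components (-0.003333 E, -0.0006667 N).
Azimuth = atan2(E, N) = atan2(-0.003333, -0.0006667) = 258.7° ≈ 259°.

259°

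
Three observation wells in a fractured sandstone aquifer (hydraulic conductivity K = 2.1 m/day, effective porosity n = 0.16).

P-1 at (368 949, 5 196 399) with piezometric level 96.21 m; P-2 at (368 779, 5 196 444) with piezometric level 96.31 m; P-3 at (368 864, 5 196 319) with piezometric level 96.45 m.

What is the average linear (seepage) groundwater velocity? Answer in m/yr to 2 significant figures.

With h = a·x + b·y + c and P-1 as origin, the differences give:
  (-170)·a + 45·b = +0.10
  (-85)·a + (-80)·b = +0.24
Eliminate b (×(-80) and ×45, subtract): 17425·a = -18.800 → a = ∂h/∂x = -0.001079
Back-substitute: b = ∂h/∂y = -0.001854.
|∇h| = √(-0.001079² + -0.001854²) = 0.002145
Seepage velocity v = K·i/n = 2.1 × 0.002145 / 0.16 = 0.02815 m/day = 10.28 m/yr.

10 m/yr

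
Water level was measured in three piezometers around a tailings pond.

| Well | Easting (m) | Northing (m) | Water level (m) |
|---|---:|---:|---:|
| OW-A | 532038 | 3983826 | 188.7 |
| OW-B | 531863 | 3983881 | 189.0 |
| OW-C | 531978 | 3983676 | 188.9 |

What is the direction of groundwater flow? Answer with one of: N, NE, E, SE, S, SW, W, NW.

Differences from OW-A: to OW-B (Δx, Δy, Δh) = (-175, 55, +0.3); to OW-C = (-60, -150, +0.2).
Determinant of the coordinate differences = (-175)·(-150) − (-60)·55 = 29550.
∂h/∂x = [(+0.3)·(-150) − (+0.2)·55] / 29550 = -0.001895
∂h/∂y = [(-175)·(+0.2) − (-60)·(+0.3)] / 29550 = -0.0005753
Flow = −∇h = (+0.001895 east, +0.0005753 north), which points east.

E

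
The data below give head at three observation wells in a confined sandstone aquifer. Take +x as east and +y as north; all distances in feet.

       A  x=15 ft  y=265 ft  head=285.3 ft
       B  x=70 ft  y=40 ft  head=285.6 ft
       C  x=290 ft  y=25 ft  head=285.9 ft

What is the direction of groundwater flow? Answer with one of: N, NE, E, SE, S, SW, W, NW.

NW

Taking A as reference: B−A = (55, -225, +0.3); C−A = (275, -240, +0.6).
Solve a·Δx + b·Δy = Δh: det = 55·(-240) − 275·(-225) = 48675.
∂h/∂x = [(+0.3)·(-240) − (+0.6)·(-225)] / 48675 = +0.001294
∂h/∂y = [55·(+0.6) − 275·(+0.3)] / 48675 = -0.001017
Flow = −∇h = (-0.001294 east, +0.001017 north), which points northwest.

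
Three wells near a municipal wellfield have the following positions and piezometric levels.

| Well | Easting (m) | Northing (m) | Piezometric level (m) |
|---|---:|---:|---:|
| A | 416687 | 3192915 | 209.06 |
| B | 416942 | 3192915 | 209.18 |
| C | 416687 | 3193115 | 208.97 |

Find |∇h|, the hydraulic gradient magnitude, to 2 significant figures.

0.00065

∂h/∂x = (209.18 − 209.06) / (416942 − 416687) = +0.0004706
∂h/∂y = (208.97 − 209.06) / (3193115 − 3192915) = -0.0004500
|∇h| = √(0.0004706² + -0.0004500²) = 0.0006511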